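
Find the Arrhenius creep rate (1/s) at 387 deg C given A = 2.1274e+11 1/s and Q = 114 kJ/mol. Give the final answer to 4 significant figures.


rate = A * exp(-Q / (R*T))
T = 387 + 273.15 = 660.15 K
rate = 2.1274e+11 * exp(-114e3 / (8.314 * 660.15))
rate = 202.9 1/s


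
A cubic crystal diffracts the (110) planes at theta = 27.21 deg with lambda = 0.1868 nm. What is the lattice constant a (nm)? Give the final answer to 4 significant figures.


d = lambda / (2*sin(theta))
d = 0.1868 / (2*sin(27.21 deg))
d = 0.204263 nm
a = d * sqrt(h^2+k^2+l^2) = 0.204263 * sqrt(2)
a = 0.2889 nm


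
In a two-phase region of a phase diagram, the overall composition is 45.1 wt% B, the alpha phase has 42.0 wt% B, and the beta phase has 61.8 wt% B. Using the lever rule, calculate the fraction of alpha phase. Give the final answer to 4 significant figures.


f_alpha = (C_beta - C0) / (C_beta - C_alpha)
f_alpha = (61.8 - 45.1) / (61.8 - 42.0)
f_alpha = 0.8434


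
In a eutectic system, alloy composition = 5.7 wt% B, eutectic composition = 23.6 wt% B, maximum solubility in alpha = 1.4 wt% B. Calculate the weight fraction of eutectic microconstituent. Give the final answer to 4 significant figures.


f_primary = (C_e - C0) / (C_e - C_alpha_max)
f_primary = (23.6 - 5.7) / (23.6 - 1.4)
f_primary = 0.806306
f_eutectic = 1 - 0.806306 = 0.1937


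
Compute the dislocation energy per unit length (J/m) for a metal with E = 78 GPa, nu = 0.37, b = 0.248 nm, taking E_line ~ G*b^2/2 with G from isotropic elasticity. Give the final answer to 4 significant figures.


Step 1: G = E / (2*(1+nu))
G = 78 / (2*(1+0.37)) = 28.4672 GPa = 2.84672e+10 Pa
Step 2: E_line = G*b^2/2
b = 0.248 nm = 2.48e-10 m
E_line = 0.5 * 2.84672e+10 * (2.48e-10)^2 = 8.754e-10 J/m


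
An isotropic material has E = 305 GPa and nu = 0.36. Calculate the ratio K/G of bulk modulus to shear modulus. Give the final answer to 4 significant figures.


G = E / (2*(1+nu))
G = 305 / (2*(1+0.36)) = 112.132 GPa
K = E / (3*(1-2*nu))
K = 305 / (3*(1-2*0.36)) = 363.095 GPa
K/G = 363.095 / 112.132 = 3.238


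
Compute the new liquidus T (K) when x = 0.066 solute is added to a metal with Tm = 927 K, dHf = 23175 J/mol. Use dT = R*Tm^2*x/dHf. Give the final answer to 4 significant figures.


dT = R*Tm^2*x / dHf
dT = 8.314 * 927^2 * 0.066 / 23175
dT = 20.3467 K
T_new = 927 - 20.3467 = 906.7 K


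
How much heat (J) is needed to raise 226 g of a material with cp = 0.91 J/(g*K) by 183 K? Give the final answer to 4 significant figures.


Q = m * cp * dT
Q = 226 * 0.91 * 183
Q = 37640 J


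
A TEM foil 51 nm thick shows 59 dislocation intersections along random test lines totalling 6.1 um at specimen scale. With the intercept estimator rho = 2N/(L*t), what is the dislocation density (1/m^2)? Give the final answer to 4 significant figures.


rho = 2N / (L * t)
L = 6.1 um = 6.1e-06 m, t = 51 nm = 5.1e-08 m
rho = 2 * 59 / (6.1e-06 * 5.1e-08)
rho = 3.793e+14 1/m^2


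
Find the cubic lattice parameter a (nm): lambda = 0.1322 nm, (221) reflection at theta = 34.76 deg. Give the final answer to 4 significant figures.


d = lambda / (2*sin(theta))
d = 0.1322 / (2*sin(34.76 deg))
d = 0.115936 nm
a = d * sqrt(h^2+k^2+l^2) = 0.115936 * sqrt(9)
a = 0.3478 nm


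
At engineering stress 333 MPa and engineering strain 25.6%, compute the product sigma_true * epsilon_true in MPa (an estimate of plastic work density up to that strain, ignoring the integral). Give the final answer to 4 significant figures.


sigma_true = sigma_eng * (1 + epsilon_eng)
sigma_true = 333 * (1 + 0.256) = 418.248 MPa
epsilon_true = ln(1 + epsilon_eng)
epsilon_true = ln(1 + 0.256) = 0.227932
sigma_true * epsilon_true = 418.248 * 0.227932 = 95.33 MPa


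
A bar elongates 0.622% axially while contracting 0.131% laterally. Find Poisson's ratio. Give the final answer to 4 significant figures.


nu = -epsilon_lat / epsilon_axial
Lateral strain is contraction (negative), so using magnitudes:
nu = 0.131 / 0.622
nu = 0.2106


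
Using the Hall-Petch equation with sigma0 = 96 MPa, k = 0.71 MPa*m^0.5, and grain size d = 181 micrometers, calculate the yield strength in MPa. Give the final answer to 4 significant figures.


sigma_y = sigma0 + k / sqrt(d)
d = 181 um = 1.81e-04 m
sigma_y = 96 + 0.71 / sqrt(1.81e-04)
sigma_y = 148.8 MPa


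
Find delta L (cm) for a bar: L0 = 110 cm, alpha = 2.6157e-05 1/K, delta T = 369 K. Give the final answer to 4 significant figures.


dL = L0 * alpha * dT
dL = 110 * 2.6157e-05 * 369
dL = 1.062 cm


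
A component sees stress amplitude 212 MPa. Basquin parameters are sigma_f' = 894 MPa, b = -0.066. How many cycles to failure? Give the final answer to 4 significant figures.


sigma_a = sigma_f' * (2*Nf)^b
2*Nf = (sigma_a / sigma_f')^(1/b)
2*Nf = (212 / 894)^(1/-0.066)
2*Nf = 2.94932e+09
Nf = 1.475e+09 cycles


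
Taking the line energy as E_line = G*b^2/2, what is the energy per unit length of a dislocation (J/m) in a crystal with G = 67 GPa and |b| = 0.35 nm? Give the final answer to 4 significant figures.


E = G*b^2/2
b = 0.35 nm = 3.5e-10 m
G = 67 GPa = 6.7e+10 Pa
E = 0.5 * 6.7e+10 * (3.5e-10)^2
E = 4.104e-09 J/m


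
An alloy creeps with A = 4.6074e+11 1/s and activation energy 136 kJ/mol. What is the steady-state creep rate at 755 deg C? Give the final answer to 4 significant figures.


rate = A * exp(-Q / (R*T))
T = 755 + 273.15 = 1028.15 K
rate = 4.6074e+11 * exp(-136e3 / (8.314 * 1028.15))
rate = 56730 1/s


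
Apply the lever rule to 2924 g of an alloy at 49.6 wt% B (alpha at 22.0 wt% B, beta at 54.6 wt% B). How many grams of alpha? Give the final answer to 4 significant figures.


f_alpha = (C_beta - C0) / (C_beta - C_alpha)
f_alpha = (54.6 - 49.6) / (54.6 - 22.0) = 0.153374
m_alpha = f_alpha * m_total = 0.153374 * 2924 = 448.5 g


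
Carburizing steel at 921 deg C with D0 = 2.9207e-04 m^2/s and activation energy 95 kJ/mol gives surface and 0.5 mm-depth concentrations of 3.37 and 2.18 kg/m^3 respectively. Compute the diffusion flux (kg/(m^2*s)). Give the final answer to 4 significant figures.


Step 1: D = D0 * exp(-Qd/(R*T))
T = 921 + 273.15 = 1194.15 K
D = 2.9207e-04 * exp(-95e3 / (8.314 * 1194.15)) = 2.04097e-08 m^2/s
Step 2: J = D * (C1 - C2) / dx
J = 2.04097e-08 * (3.37 - 2.18) / 5e-04
J = 4.858e-05 kg/(m^2*s)


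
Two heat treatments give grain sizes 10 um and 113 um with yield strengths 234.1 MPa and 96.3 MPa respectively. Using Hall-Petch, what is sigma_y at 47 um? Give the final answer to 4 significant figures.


sigma_y = sigma0 + k / sqrt(d)
1/sqrt(d1) = 1/sqrt(1e-05) = 316.228;  1/sqrt(d2) = 94.0721
k = (sigma1 - sigma2) / (1/sqrt(d1) - 1/sqrt(d2)) = (234.1 - 96.3) / (316.228 - 94.0721) = 0.620286 MPa*m^0.5
sigma0 = sigma1 - k/sqrt(d1) = 234.1 - 0.620286*316.228 = 37.9484 MPa
sigma_y(d3) = 37.9484 + 0.620286 / sqrt(4.7e-05) = 128.4 MPa


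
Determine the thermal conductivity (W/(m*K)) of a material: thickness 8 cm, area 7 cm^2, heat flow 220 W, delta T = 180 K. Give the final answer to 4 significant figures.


k = Q*L / (A*dT)
L = 0.08 m, A = 7e-04 m^2
k = 220 * 0.08 / (7e-04 * 180)
k = 139.7 W/(m*K)


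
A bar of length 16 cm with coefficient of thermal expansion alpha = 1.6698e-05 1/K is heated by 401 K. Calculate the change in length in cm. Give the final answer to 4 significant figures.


dL = L0 * alpha * dT
dL = 16 * 1.6698e-05 * 401
dL = 0.1071 cm


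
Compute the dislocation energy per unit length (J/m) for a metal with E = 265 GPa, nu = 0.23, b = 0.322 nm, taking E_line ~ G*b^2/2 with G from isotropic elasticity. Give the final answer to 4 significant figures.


Step 1: G = E / (2*(1+nu))
G = 265 / (2*(1+0.23)) = 107.724 GPa = 1.07724e+11 Pa
Step 2: E_line = G*b^2/2
b = 0.322 nm = 3.22e-10 m
E_line = 0.5 * 1.07724e+11 * (3.22e-10)^2 = 5.585e-09 J/m


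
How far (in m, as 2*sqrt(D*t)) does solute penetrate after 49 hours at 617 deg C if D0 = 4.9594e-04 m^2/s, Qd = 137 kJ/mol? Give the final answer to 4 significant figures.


Step 1: D = D0 * exp(-Qd/(R*T))
T = 890.15 K
D = 4.9594e-04 * exp(-137e3 / (8.314 * 890.15)) = 4.52773e-12 m^2/s
Step 2: L = 2*sqrt(D*t)
t = 49 h = 176400 s
L = 2*sqrt(4.52773e-12 * 176400) = 1.787e-03 m


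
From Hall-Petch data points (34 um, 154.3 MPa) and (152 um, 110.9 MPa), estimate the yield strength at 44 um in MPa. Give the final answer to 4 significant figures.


sigma_y = sigma0 + k / sqrt(d)
1/sqrt(d1) = 1/sqrt(3.4e-05) = 171.499;  1/sqrt(d2) = 81.1107
k = (sigma1 - sigma2) / (1/sqrt(d1) - 1/sqrt(d2)) = (154.3 - 110.9) / (171.499 - 81.1107) = 0.480153 MPa*m^0.5
sigma0 = sigma1 - k/sqrt(d1) = 154.3 - 0.480153*171.499 = 71.9545 MPa
sigma_y(d3) = 71.9545 + 0.480153 / sqrt(4.4e-05) = 144.3 MPa


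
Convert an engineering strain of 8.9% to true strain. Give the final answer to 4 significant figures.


epsilon_true = ln(1 + epsilon_eng)
epsilon_true = ln(1 + 0.089)
epsilon_true = 0.08526


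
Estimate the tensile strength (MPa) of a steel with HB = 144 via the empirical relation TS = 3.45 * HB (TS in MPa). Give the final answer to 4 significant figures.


TS (MPa) = 3.45 * HB
TS = 3.45 * 144
TS = 496.8 MPa


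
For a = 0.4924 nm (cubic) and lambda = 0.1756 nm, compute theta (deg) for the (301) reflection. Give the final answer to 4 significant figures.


d = a / sqrt(h^2+k^2+l^2)
d = 0.4924 / sqrt(10) = 0.155711 nm
lambda = 2*d*sin(theta)  =>  sin(theta) = lambda / (2*d)
sin(theta) = 0.1756 / (2 * 0.155711) = 0.563867
theta = 34.32 deg


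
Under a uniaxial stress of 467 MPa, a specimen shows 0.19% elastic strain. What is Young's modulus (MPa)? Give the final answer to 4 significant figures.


E = sigma / epsilon
epsilon = 0.19% = 1.9e-03
E = 467 / 1.9e-03
E = 245800 MPa


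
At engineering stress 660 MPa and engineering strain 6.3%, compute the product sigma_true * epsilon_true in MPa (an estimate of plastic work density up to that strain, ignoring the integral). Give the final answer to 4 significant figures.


sigma_true = sigma_eng * (1 + epsilon_eng)
sigma_true = 660 * (1 + 0.063) = 701.58 MPa
epsilon_true = ln(1 + epsilon_eng)
epsilon_true = ln(1 + 0.063) = 0.0610951
sigma_true * epsilon_true = 701.58 * 0.0610951 = 42.86 MPa


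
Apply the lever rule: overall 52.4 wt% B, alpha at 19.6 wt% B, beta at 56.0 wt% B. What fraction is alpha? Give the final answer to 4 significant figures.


f_alpha = (C_beta - C0) / (C_beta - C_alpha)
f_alpha = (56.0 - 52.4) / (56.0 - 19.6)
f_alpha = 0.0989


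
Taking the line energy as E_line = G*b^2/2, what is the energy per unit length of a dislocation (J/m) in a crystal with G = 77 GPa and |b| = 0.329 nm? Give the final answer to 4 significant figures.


E = G*b^2/2
b = 0.329 nm = 3.29e-10 m
G = 77 GPa = 7.7e+10 Pa
E = 0.5 * 7.7e+10 * (3.29e-10)^2
E = 4.167e-09 J/m


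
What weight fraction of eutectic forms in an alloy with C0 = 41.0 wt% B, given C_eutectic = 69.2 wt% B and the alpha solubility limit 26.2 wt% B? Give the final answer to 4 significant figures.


f_primary = (C_e - C0) / (C_e - C_alpha_max)
f_primary = (69.2 - 41.0) / (69.2 - 26.2)
f_primary = 0.655814
f_eutectic = 1 - 0.655814 = 0.3442


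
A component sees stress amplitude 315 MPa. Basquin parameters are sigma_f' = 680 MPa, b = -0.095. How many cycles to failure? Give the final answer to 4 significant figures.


sigma_a = sigma_f' * (2*Nf)^b
2*Nf = (sigma_a / sigma_f')^(1/b)
2*Nf = (315 / 680)^(1/-0.095)
2*Nf = 3295.17
Nf = 1648 cycles


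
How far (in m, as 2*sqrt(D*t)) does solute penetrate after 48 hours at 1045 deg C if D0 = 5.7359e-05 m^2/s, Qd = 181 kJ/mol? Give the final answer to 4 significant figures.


Step 1: D = D0 * exp(-Qd/(R*T))
T = 1318.15 K
D = 5.7359e-05 * exp(-181e3 / (8.314 * 1318.15)) = 3.85312e-12 m^2/s
Step 2: L = 2*sqrt(D*t)
t = 48 h = 172800 s
L = 2*sqrt(3.85312e-12 * 172800) = 1.632e-03 m


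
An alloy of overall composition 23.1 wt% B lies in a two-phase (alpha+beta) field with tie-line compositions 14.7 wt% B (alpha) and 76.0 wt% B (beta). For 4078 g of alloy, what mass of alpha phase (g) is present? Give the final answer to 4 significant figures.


f_alpha = (C_beta - C0) / (C_beta - C_alpha)
f_alpha = (76.0 - 23.1) / (76.0 - 14.7) = 0.862969
m_alpha = f_alpha * m_total = 0.862969 * 4078 = 3519 g


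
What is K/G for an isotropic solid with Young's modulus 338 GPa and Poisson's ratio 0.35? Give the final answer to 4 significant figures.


G = E / (2*(1+nu))
G = 338 / (2*(1+0.35)) = 125.185 GPa
K = E / (3*(1-2*nu))
K = 338 / (3*(1-2*0.35)) = 375.556 GPa
K/G = 375.556 / 125.185 = 3


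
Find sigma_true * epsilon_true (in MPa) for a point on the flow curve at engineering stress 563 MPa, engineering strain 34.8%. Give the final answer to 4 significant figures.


sigma_true = sigma_eng * (1 + epsilon_eng)
sigma_true = 563 * (1 + 0.348) = 758.924 MPa
epsilon_true = ln(1 + epsilon_eng)
epsilon_true = ln(1 + 0.348) = 0.298622
sigma_true * epsilon_true = 758.924 * 0.298622 = 226.6 MPa


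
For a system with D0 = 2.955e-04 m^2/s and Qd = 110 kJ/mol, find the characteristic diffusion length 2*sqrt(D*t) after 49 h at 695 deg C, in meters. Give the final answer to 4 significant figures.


Step 1: D = D0 * exp(-Qd/(R*T))
T = 968.15 K
D = 2.955e-04 * exp(-110e3 / (8.314 * 968.15)) = 3.43169e-10 m^2/s
Step 2: L = 2*sqrt(D*t)
t = 49 h = 176400 s
L = 2*sqrt(3.43169e-10 * 176400) = 0.01556 m


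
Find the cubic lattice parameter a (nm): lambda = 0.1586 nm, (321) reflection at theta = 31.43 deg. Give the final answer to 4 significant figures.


d = lambda / (2*sin(theta))
d = 0.1586 / (2*sin(31.43 deg))
d = 0.152074 nm
a = d * sqrt(h^2+k^2+l^2) = 0.152074 * sqrt(14)
a = 0.569 nm


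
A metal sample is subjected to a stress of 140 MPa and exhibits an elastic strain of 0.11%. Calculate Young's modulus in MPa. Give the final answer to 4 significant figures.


E = sigma / epsilon
epsilon = 0.11% = 1.1e-03
E = 140 / 1.1e-03
E = 127300 MPa


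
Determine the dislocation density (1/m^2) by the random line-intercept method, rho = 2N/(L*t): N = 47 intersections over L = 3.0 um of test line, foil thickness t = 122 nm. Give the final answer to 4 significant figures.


rho = 2N / (L * t)
L = 3.0 um = 3e-06 m, t = 122 nm = 1.22e-07 m
rho = 2 * 47 / (3e-06 * 1.22e-07)
rho = 2.568e+14 1/m^2


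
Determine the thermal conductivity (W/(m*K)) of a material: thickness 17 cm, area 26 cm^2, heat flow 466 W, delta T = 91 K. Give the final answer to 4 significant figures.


k = Q*L / (A*dT)
L = 0.17 m, A = 2.6e-03 m^2
k = 466 * 0.17 / (2.6e-03 * 91)
k = 334.8 W/(m*K)


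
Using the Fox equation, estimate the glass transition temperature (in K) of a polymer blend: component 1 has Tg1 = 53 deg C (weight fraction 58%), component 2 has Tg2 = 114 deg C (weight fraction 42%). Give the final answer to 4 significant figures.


1/Tg = w1/Tg1 + w2/Tg2 (in Kelvin)
Tg1 = 326.15 K, Tg2 = 387.15 K
1/Tg = 0.58/326.15 + 0.42/387.15
Tg = 349.3 K


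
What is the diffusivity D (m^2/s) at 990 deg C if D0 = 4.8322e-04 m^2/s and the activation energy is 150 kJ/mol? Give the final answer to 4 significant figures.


D = D0 * exp(-Qd / (R*T))
T = 1263.15 K
D = 4.8322e-04 * exp(-150e3 / (8.314 * 1263.15))
D = 3.027e-10 m^2/s


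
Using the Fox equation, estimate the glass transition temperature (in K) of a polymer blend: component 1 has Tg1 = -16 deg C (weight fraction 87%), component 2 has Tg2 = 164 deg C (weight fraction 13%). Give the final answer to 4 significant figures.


1/Tg = w1/Tg1 + w2/Tg2 (in Kelvin)
Tg1 = 257.15 K, Tg2 = 437.15 K
1/Tg = 0.87/257.15 + 0.13/437.15
Tg = 271.7 K


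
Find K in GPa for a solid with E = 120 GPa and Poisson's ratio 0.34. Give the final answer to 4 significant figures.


K = E / (3*(1-2*nu))
K = 120 / (3*(1-2*0.34))
K = 125 GPa


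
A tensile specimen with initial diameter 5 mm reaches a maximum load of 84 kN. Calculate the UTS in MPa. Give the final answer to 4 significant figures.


A0 = pi*(d/2)^2 = pi*(5/2)^2 = 19.635 mm^2
UTS = F_max / A0 = 84*1000 / 19.635
UTS = 4278 MPa


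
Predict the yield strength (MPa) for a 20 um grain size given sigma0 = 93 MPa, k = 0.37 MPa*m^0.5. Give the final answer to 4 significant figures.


sigma_y = sigma0 + k / sqrt(d)
d = 20 um = 2e-05 m
sigma_y = 93 + 0.37 / sqrt(2e-05)
sigma_y = 175.7 MPa


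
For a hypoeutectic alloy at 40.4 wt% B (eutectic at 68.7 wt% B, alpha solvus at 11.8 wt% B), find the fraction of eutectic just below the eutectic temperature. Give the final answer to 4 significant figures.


f_primary = (C_e - C0) / (C_e - C_alpha_max)
f_primary = (68.7 - 40.4) / (68.7 - 11.8)
f_primary = 0.497364
f_eutectic = 1 - 0.497364 = 0.5026


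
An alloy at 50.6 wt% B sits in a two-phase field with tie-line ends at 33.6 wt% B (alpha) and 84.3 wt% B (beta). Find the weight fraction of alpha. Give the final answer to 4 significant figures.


f_alpha = (C_beta - C0) / (C_beta - C_alpha)
f_alpha = (84.3 - 50.6) / (84.3 - 33.6)
f_alpha = 0.6647


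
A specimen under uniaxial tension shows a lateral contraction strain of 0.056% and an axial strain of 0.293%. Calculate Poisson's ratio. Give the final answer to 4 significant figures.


nu = -epsilon_lat / epsilon_axial
Lateral strain is contraction (negative), so using magnitudes:
nu = 0.056 / 0.293
nu = 0.1911


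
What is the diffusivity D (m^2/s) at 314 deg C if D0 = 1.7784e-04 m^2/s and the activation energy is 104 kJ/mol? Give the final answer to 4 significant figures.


D = D0 * exp(-Qd / (R*T))
T = 587.15 K
D = 1.7784e-04 * exp(-104e3 / (8.314 * 587.15))
D = 9.944e-14 m^2/s


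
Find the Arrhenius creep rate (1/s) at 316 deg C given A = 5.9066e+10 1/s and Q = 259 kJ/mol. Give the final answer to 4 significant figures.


rate = A * exp(-Q / (R*T))
T = 316 + 273.15 = 589.15 K
rate = 5.9066e+10 * exp(-259e3 / (8.314 * 589.15))
rate = 6.417e-13 1/s


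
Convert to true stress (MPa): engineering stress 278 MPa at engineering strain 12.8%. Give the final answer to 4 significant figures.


sigma_true = sigma_eng * (1 + epsilon_eng)
sigma_true = 278 * (1 + 0.128)
sigma_true = 313.6 MPa


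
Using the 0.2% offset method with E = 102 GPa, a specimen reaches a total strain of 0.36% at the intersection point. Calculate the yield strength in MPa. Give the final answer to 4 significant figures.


Offset strain = 0.002
Elastic strain at yield = total_strain - offset = 3.6e-03 - 0.002 = 1.6e-03
sigma_y = E * elastic_strain = 102000 * 1.6e-03
sigma_y = 163.2 MPa


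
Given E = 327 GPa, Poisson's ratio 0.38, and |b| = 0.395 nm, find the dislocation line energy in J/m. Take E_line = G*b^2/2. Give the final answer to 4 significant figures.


Step 1: G = E / (2*(1+nu))
G = 327 / (2*(1+0.38)) = 118.478 GPa = 1.18478e+11 Pa
Step 2: E_line = G*b^2/2
b = 0.395 nm = 3.95e-10 m
E_line = 0.5 * 1.18478e+11 * (3.95e-10)^2 = 9.243e-09 J/m


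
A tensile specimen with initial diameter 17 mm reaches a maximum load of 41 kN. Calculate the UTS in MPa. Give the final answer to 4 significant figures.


A0 = pi*(d/2)^2 = pi*(17/2)^2 = 226.98 mm^2
UTS = F_max / A0 = 41*1000 / 226.98
UTS = 180.6 MPa


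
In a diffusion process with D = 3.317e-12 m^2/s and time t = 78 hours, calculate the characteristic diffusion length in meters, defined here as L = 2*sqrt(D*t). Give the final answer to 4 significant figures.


t = 78 hr = 280800 s
Diffusion length = 2*sqrt(D*t)
= 2*sqrt(3.317e-12 * 280800)
= 1.93e-03 m


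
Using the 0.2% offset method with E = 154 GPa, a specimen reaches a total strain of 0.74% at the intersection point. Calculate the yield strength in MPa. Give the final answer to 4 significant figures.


Offset strain = 0.002
Elastic strain at yield = total_strain - offset = 7.4e-03 - 0.002 = 5.4e-03
sigma_y = E * elastic_strain = 154000 * 5.4e-03
sigma_y = 831.6 MPa


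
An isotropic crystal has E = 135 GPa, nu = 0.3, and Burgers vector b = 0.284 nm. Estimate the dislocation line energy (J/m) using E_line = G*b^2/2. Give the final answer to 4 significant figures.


Step 1: G = E / (2*(1+nu))
G = 135 / (2*(1+0.3)) = 51.9231 GPa = 5.19231e+10 Pa
Step 2: E_line = G*b^2/2
b = 0.284 nm = 2.84e-10 m
E_line = 0.5 * 5.19231e+10 * (2.84e-10)^2 = 2.094e-09 J/m


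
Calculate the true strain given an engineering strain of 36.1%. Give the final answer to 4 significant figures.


epsilon_true = ln(1 + epsilon_eng)
epsilon_true = ln(1 + 0.361)
epsilon_true = 0.3082


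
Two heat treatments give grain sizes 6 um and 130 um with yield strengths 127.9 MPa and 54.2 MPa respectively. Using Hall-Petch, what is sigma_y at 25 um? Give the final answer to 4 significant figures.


sigma_y = sigma0 + k / sqrt(d)
1/sqrt(d1) = 1/sqrt(6e-06) = 408.248;  1/sqrt(d2) = 87.7058
k = (sigma1 - sigma2) / (1/sqrt(d1) - 1/sqrt(d2)) = (127.9 - 54.2) / (408.248 - 87.7058) = 0.229923 MPa*m^0.5
sigma0 = sigma1 - k/sqrt(d1) = 127.9 - 0.229923*408.248 = 34.0344 MPa
sigma_y(d3) = 34.0344 + 0.229923 / sqrt(2.5e-05) = 80.02 MPa


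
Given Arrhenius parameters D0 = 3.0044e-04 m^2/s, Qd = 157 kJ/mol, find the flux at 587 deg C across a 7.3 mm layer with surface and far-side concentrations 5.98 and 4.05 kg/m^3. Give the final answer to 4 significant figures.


Step 1: D = D0 * exp(-Qd/(R*T))
T = 587 + 273.15 = 860.15 K
D = 3.0044e-04 * exp(-157e3 / (8.314 * 860.15)) = 8.7744e-14 m^2/s
Step 2: J = D * (C1 - C2) / dx
J = 8.7744e-14 * (5.98 - 4.05) / 7.3e-03
J = 2.32e-11 kg/(m^2*s)


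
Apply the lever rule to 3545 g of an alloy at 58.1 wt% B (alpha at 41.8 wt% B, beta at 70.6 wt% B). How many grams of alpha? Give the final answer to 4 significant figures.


f_alpha = (C_beta - C0) / (C_beta - C_alpha)
f_alpha = (70.6 - 58.1) / (70.6 - 41.8) = 0.434028
m_alpha = f_alpha * m_total = 0.434028 * 3545 = 1539 g


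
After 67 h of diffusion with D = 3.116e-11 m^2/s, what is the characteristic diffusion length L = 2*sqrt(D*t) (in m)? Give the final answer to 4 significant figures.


t = 67 hr = 241200 s
Diffusion length = 2*sqrt(D*t)
= 2*sqrt(3.116e-11 * 241200)
= 5.483e-03 m


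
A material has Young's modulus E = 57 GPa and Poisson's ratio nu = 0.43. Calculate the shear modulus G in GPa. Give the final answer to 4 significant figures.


G = E / (2*(1+nu))
G = 57 / (2*(1+0.43))
G = 19.93 GPa


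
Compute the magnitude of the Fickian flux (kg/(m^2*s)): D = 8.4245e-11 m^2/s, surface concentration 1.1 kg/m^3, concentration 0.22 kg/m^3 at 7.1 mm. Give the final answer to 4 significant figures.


J = -D * (dC/dx) = D * (C1 - C2) / dx
J = 8.4245e-11 * (1.1 - 0.22) / 7.1e-03
J = 1.044e-08 kg/(m^2*s)


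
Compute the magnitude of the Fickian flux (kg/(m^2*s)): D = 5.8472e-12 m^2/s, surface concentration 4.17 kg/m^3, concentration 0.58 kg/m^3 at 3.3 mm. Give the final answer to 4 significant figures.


J = -D * (dC/dx) = D * (C1 - C2) / dx
J = 5.8472e-12 * (4.17 - 0.58) / 3.3e-03
J = 6.361e-09 kg/(m^2*s)


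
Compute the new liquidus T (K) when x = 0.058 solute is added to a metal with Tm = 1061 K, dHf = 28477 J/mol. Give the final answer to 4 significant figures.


dT = R*Tm^2*x / dHf
dT = 8.314 * 1061^2 * 0.058 / 28477
dT = 19.0623 K
T_new = 1061 - 19.0623 = 1042 K


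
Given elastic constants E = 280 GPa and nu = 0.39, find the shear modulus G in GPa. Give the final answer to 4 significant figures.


G = E / (2*(1+nu))
G = 280 / (2*(1+0.39))
G = 100.7 GPa


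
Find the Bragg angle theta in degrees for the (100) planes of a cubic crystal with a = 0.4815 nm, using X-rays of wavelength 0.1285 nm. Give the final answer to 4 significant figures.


d = a / sqrt(h^2+k^2+l^2)
d = 0.4815 / sqrt(1) = 0.4815 nm
lambda = 2*d*sin(theta)  =>  sin(theta) = lambda / (2*d)
sin(theta) = 0.1285 / (2 * 0.4815) = 0.133437
theta = 7.668 deg


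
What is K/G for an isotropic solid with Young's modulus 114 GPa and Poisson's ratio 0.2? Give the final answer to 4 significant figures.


G = E / (2*(1+nu))
G = 114 / (2*(1+0.2)) = 47.5 GPa
K = E / (3*(1-2*nu))
K = 114 / (3*(1-2*0.2)) = 63.3333 GPa
K/G = 63.3333 / 47.5 = 1.333


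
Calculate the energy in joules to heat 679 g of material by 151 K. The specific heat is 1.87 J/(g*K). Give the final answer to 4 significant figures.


Q = m * cp * dT
Q = 679 * 1.87 * 151
Q = 191700 J


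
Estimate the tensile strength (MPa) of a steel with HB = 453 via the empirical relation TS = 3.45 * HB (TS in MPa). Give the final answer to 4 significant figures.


TS (MPa) = 3.45 * HB
TS = 3.45 * 453
TS = 1563 MPa


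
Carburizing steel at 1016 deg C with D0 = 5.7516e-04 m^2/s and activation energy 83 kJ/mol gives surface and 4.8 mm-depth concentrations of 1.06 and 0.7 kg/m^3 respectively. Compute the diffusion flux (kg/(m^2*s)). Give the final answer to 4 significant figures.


Step 1: D = D0 * exp(-Qd/(R*T))
T = 1016 + 273.15 = 1289.15 K
D = 5.7516e-04 * exp(-83e3 / (8.314 * 1289.15)) = 2.4924e-07 m^2/s
Step 2: J = D * (C1 - C2) / dx
J = 2.4924e-07 * (1.06 - 0.7) / 4.8e-03
J = 1.869e-05 kg/(m^2*s)


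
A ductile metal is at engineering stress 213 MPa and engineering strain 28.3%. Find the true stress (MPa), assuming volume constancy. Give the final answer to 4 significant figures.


sigma_true = sigma_eng * (1 + epsilon_eng)
sigma_true = 213 * (1 + 0.283)
sigma_true = 273.3 MPa


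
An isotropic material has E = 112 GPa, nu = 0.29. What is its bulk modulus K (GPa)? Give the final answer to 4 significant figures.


K = E / (3*(1-2*nu))
K = 112 / (3*(1-2*0.29))
K = 88.89 GPa


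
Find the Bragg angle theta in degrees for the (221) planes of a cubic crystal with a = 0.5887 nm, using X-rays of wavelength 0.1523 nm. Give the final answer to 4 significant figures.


d = a / sqrt(h^2+k^2+l^2)
d = 0.5887 / sqrt(9) = 0.196233 nm
lambda = 2*d*sin(theta)  =>  sin(theta) = lambda / (2*d)
sin(theta) = 0.1523 / (2 * 0.196233) = 0.388058
theta = 22.83 deg


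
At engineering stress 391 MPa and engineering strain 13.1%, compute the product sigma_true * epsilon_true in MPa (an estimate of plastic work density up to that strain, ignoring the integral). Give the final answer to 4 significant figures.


sigma_true = sigma_eng * (1 + epsilon_eng)
sigma_true = 391 * (1 + 0.131) = 442.221 MPa
epsilon_true = ln(1 + epsilon_eng)
epsilon_true = ln(1 + 0.131) = 0.123102
sigma_true * epsilon_true = 442.221 * 0.123102 = 54.44 MPa


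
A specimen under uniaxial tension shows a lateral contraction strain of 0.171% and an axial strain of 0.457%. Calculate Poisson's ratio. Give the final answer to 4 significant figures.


nu = -epsilon_lat / epsilon_axial
Lateral strain is contraction (negative), so using magnitudes:
nu = 0.171 / 0.457
nu = 0.3742


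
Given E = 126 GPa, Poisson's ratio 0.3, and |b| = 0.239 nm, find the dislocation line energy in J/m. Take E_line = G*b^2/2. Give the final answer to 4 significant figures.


Step 1: G = E / (2*(1+nu))
G = 126 / (2*(1+0.3)) = 48.4615 GPa = 4.84615e+10 Pa
Step 2: E_line = G*b^2/2
b = 0.239 nm = 2.39e-10 m
E_line = 0.5 * 4.84615e+10 * (2.39e-10)^2 = 1.384e-09 J/m


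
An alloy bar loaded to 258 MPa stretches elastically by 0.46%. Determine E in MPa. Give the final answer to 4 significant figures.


E = sigma / epsilon
epsilon = 0.46% = 4.6e-03
E = 258 / 4.6e-03
E = 56090 MPa


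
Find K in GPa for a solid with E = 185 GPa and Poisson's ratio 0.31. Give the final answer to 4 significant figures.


K = E / (3*(1-2*nu))
K = 185 / (3*(1-2*0.31))
K = 162.3 GPa


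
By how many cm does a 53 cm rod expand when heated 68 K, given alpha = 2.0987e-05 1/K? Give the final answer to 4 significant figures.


dL = L0 * alpha * dT
dL = 53 * 2.0987e-05 * 68
dL = 0.07564 cm


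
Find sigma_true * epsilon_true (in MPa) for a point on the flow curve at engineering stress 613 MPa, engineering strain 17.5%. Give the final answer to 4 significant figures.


sigma_true = sigma_eng * (1 + epsilon_eng)
sigma_true = 613 * (1 + 0.175) = 720.275 MPa
epsilon_true = ln(1 + epsilon_eng)
epsilon_true = ln(1 + 0.175) = 0.161268
sigma_true * epsilon_true = 720.275 * 0.161268 = 116.2 MPa


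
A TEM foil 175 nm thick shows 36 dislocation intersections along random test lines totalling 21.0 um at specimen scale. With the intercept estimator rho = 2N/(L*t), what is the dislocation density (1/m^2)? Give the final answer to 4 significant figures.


rho = 2N / (L * t)
L = 21.0 um = 2.1e-05 m, t = 175 nm = 1.75e-07 m
rho = 2 * 36 / (2.1e-05 * 1.75e-07)
rho = 1.959e+13 1/m^2


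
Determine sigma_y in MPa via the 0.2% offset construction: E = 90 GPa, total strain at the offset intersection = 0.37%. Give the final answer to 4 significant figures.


Offset strain = 0.002
Elastic strain at yield = total_strain - offset = 3.7e-03 - 0.002 = 1.7e-03
sigma_y = E * elastic_strain = 90000 * 1.7e-03
sigma_y = 153 MPa


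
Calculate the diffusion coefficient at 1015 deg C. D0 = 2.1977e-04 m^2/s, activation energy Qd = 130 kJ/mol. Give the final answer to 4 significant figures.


D = D0 * exp(-Qd / (R*T))
T = 1288.15 K
D = 2.1977e-04 * exp(-130e3 / (8.314 * 1288.15))
D = 1.176e-09 m^2/s


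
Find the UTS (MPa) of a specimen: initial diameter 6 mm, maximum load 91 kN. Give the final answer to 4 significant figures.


A0 = pi*(d/2)^2 = pi*(6/2)^2 = 28.2743 mm^2
UTS = F_max / A0 = 91*1000 / 28.2743
UTS = 3218 MPa


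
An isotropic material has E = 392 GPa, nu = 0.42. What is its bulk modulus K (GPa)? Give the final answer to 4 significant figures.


K = E / (3*(1-2*nu))
K = 392 / (3*(1-2*0.42))
K = 816.7 GPa


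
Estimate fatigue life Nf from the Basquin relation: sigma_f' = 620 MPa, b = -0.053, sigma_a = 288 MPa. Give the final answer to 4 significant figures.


sigma_a = sigma_f' * (2*Nf)^b
2*Nf = (sigma_a / sigma_f')^(1/b)
2*Nf = (288 / 620)^(1/-0.053)
2*Nf = 1.91869e+06
Nf = 959300 cycles


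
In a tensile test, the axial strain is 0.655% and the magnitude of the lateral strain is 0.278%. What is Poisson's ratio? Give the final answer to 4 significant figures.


nu = -epsilon_lat / epsilon_axial
Lateral strain is contraction (negative), so using magnitudes:
nu = 0.278 / 0.655
nu = 0.4244


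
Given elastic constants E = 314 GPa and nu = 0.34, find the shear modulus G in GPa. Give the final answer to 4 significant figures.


G = E / (2*(1+nu))
G = 314 / (2*(1+0.34))
G = 117.2 GPa


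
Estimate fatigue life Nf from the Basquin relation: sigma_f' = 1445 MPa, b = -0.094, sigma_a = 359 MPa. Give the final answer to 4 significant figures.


sigma_a = sigma_f' * (2*Nf)^b
2*Nf = (sigma_a / sigma_f')^(1/b)
2*Nf = (359 / 1445)^(1/-0.094)
2*Nf = 2.71494e+06
Nf = 1.357e+06 cycles


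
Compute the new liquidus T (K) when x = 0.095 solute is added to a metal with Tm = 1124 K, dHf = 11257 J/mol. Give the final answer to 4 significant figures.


dT = R*Tm^2*x / dHf
dT = 8.314 * 1124^2 * 0.095 / 11257
dT = 88.6428 K
T_new = 1124 - 88.6428 = 1035 K


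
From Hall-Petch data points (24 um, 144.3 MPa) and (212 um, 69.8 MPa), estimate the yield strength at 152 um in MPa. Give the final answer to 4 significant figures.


sigma_y = sigma0 + k / sqrt(d)
1/sqrt(d1) = 1/sqrt(2.4e-05) = 204.124;  1/sqrt(d2) = 68.6803
k = (sigma1 - sigma2) / (1/sqrt(d1) - 1/sqrt(d2)) = (144.3 - 69.8) / (204.124 - 68.6803) = 0.550043 MPa*m^0.5
sigma0 = sigma1 - k/sqrt(d1) = 144.3 - 0.550043*204.124 = 32.0229 MPa
sigma_y(d3) = 32.0229 + 0.550043 / sqrt(1.52e-04) = 76.64 MPa


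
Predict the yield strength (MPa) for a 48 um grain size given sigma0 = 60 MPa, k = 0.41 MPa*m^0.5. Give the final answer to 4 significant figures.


sigma_y = sigma0 + k / sqrt(d)
d = 48 um = 4.8e-05 m
sigma_y = 60 + 0.41 / sqrt(4.8e-05)
sigma_y = 119.2 MPa


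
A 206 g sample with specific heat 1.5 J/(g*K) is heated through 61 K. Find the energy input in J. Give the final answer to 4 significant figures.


Q = m * cp * dT
Q = 206 * 1.5 * 61
Q = 18850 J


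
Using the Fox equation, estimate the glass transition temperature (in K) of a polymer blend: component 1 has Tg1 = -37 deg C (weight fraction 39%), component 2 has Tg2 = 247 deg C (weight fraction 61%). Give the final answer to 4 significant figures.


1/Tg = w1/Tg1 + w2/Tg2 (in Kelvin)
Tg1 = 236.15 K, Tg2 = 520.15 K
1/Tg = 0.39/236.15 + 0.61/520.15
Tg = 354.1 K


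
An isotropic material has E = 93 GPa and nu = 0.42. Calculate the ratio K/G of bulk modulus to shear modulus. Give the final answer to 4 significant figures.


G = E / (2*(1+nu))
G = 93 / (2*(1+0.42)) = 32.7465 GPa
K = E / (3*(1-2*nu))
K = 93 / (3*(1-2*0.42)) = 193.75 GPa
K/G = 193.75 / 32.7465 = 5.917


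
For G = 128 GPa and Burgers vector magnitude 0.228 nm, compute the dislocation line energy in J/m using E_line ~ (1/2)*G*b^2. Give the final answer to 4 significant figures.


E = G*b^2/2
b = 0.228 nm = 2.28e-10 m
G = 128 GPa = 1.28e+11 Pa
E = 0.5 * 1.28e+11 * (2.28e-10)^2
E = 3.327e-09 J/m


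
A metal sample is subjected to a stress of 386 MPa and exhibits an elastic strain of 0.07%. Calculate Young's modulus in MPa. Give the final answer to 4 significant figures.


E = sigma / epsilon
epsilon = 0.07% = 7e-04
E = 386 / 7e-04
E = 551400 MPa


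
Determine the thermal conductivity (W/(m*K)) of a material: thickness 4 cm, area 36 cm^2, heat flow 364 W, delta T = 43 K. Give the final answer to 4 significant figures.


k = Q*L / (A*dT)
L = 0.04 m, A = 3.6e-03 m^2
k = 364 * 0.04 / (3.6e-03 * 43)
k = 94.06 W/(m*K)


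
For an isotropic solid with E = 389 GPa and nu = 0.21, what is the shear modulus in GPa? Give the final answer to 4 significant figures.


G = E / (2*(1+nu))
G = 389 / (2*(1+0.21))
G = 160.7 GPa


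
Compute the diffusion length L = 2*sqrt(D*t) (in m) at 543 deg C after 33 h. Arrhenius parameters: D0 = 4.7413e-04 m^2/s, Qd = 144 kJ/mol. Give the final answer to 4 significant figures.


Step 1: D = D0 * exp(-Qd/(R*T))
T = 816.15 K
D = 4.7413e-04 * exp(-144e3 / (8.314 * 816.15)) = 2.87992e-13 m^2/s
Step 2: L = 2*sqrt(D*t)
t = 33 h = 118800 s
L = 2*sqrt(2.87992e-13 * 118800) = 3.699e-04 m


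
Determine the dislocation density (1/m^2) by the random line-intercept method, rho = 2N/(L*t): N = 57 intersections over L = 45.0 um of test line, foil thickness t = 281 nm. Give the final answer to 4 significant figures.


rho = 2N / (L * t)
L = 45.0 um = 4.5e-05 m, t = 281 nm = 2.81e-07 m
rho = 2 * 57 / (4.5e-05 * 2.81e-07)
rho = 9.015e+12 1/m^2


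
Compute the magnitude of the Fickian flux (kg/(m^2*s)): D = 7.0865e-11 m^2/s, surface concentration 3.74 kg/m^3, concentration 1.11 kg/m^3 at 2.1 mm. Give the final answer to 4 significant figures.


J = -D * (dC/dx) = D * (C1 - C2) / dx
J = 7.0865e-11 * (3.74 - 1.11) / 2.1e-03
J = 8.875e-08 kg/(m^2*s)


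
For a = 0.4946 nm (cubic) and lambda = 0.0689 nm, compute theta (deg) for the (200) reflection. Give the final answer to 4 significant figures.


d = a / sqrt(h^2+k^2+l^2)
d = 0.4946 / sqrt(4) = 0.2473 nm
lambda = 2*d*sin(theta)  =>  sin(theta) = lambda / (2*d)
sin(theta) = 0.0689 / (2 * 0.2473) = 0.139304
theta = 8.008 deg


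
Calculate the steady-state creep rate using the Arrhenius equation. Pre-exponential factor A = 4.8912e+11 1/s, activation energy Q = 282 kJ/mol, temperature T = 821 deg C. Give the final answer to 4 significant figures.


rate = A * exp(-Q / (R*T))
T = 821 + 273.15 = 1094.15 K
rate = 4.8912e+11 * exp(-282e3 / (8.314 * 1094.15))
rate = 0.01684 1/s


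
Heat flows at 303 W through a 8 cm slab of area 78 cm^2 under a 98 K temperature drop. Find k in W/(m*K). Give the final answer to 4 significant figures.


k = Q*L / (A*dT)
L = 0.08 m, A = 7.8e-03 m^2
k = 303 * 0.08 / (7.8e-03 * 98)
k = 31.71 W/(m*K)


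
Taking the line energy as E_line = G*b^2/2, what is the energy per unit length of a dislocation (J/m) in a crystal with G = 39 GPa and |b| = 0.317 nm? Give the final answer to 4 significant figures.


E = G*b^2/2
b = 0.317 nm = 3.17e-10 m
G = 39 GPa = 3.9e+10 Pa
E = 0.5 * 3.9e+10 * (3.17e-10)^2
E = 1.96e-09 J/m


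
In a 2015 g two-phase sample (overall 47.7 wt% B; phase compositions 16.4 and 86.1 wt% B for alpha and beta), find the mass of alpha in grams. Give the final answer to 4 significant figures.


f_alpha = (C_beta - C0) / (C_beta - C_alpha)
f_alpha = (86.1 - 47.7) / (86.1 - 16.4) = 0.550933
m_alpha = f_alpha * m_total = 0.550933 * 2015 = 1110 g


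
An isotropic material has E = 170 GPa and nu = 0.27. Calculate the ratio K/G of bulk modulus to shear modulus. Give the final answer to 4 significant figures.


G = E / (2*(1+nu))
G = 170 / (2*(1+0.27)) = 66.9291 GPa
K = E / (3*(1-2*nu))
K = 170 / (3*(1-2*0.27)) = 123.188 GPa
K/G = 123.188 / 66.9291 = 1.841


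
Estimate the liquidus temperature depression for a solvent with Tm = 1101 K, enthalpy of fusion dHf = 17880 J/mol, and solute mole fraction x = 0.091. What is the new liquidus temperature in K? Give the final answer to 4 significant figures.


dT = R*Tm^2*x / dHf
dT = 8.314 * 1101^2 * 0.091 / 17880
dT = 51.2931 K
T_new = 1101 - 51.2931 = 1050 K


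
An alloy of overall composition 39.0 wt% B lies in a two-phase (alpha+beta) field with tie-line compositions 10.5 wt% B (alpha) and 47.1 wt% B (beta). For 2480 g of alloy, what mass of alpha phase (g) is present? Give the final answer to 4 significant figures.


f_alpha = (C_beta - C0) / (C_beta - C_alpha)
f_alpha = (47.1 - 39.0) / (47.1 - 10.5) = 0.221311
m_alpha = f_alpha * m_total = 0.221311 * 2480 = 548.9 g


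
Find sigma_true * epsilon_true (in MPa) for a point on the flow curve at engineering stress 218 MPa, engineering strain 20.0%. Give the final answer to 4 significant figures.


sigma_true = sigma_eng * (1 + epsilon_eng)
sigma_true = 218 * (1 + 0.2) = 261.6 MPa
epsilon_true = ln(1 + epsilon_eng)
epsilon_true = ln(1 + 0.2) = 0.182322
sigma_true * epsilon_true = 261.6 * 0.182322 = 47.7 MPa


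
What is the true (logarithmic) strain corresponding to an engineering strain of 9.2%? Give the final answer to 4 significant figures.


epsilon_true = ln(1 + epsilon_eng)
epsilon_true = ln(1 + 0.092)
epsilon_true = 0.08801


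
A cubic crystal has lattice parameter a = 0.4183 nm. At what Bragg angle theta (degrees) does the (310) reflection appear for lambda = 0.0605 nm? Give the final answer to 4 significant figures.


d = a / sqrt(h^2+k^2+l^2)
d = 0.4183 / sqrt(10) = 0.132278 nm
lambda = 2*d*sin(theta)  =>  sin(theta) = lambda / (2*d)
sin(theta) = 0.0605 / (2 * 0.132278) = 0.228685
theta = 13.22 deg


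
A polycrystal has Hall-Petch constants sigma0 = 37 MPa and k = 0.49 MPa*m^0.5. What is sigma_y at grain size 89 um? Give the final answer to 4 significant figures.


sigma_y = sigma0 + k / sqrt(d)
d = 89 um = 8.9e-05 m
sigma_y = 37 + 0.49 / sqrt(8.9e-05)
sigma_y = 88.94 MPa


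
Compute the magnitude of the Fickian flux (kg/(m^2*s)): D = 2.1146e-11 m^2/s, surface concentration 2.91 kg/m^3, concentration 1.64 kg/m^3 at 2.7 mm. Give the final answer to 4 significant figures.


J = -D * (dC/dx) = D * (C1 - C2) / dx
J = 2.1146e-11 * (2.91 - 1.64) / 2.7e-03
J = 9.946e-09 kg/(m^2*s)


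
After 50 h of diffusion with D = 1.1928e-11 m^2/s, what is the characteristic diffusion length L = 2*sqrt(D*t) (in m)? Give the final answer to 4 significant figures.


t = 50 hr = 180000 s
Diffusion length = 2*sqrt(D*t)
= 2*sqrt(1.1928e-11 * 180000)
= 2.931e-03 m


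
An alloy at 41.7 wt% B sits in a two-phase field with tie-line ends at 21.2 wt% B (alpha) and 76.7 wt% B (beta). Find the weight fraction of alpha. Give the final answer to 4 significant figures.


f_alpha = (C_beta - C0) / (C_beta - C_alpha)
f_alpha = (76.7 - 41.7) / (76.7 - 21.2)
f_alpha = 0.6306


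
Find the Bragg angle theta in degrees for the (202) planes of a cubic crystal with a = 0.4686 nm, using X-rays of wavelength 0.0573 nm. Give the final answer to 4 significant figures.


d = a / sqrt(h^2+k^2+l^2)
d = 0.4686 / sqrt(8) = 0.165675 nm
lambda = 2*d*sin(theta)  =>  sin(theta) = lambda / (2*d)
sin(theta) = 0.0573 / (2 * 0.165675) = 0.172929
theta = 9.958 deg
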